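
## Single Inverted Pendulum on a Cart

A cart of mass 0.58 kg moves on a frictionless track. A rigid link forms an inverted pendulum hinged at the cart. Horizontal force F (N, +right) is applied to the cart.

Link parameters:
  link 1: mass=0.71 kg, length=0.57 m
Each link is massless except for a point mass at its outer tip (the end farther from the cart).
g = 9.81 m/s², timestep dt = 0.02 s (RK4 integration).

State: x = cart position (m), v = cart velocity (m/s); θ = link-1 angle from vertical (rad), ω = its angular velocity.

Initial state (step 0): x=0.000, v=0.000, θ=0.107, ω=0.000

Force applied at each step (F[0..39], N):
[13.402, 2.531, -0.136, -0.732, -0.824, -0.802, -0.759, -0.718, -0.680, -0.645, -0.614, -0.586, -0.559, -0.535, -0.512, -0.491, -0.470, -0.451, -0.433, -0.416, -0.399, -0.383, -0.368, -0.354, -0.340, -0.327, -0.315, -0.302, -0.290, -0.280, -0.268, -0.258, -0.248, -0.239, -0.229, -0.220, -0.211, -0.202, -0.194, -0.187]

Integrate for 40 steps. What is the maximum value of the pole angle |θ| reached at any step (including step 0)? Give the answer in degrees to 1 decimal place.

Answer: 6.1°

Derivation:
apply F[0]=+13.402 → step 1: x=0.004, v=0.432, θ=0.100, ω=-0.717
apply F[1]=+2.531 → step 2: x=0.014, v=0.497, θ=0.085, ω=-0.799
apply F[2]=-0.136 → step 3: x=0.023, v=0.475, θ=0.069, ω=-0.734
apply F[3]=-0.732 → step 4: x=0.032, v=0.435, θ=0.056, ω=-0.643
apply F[4]=-0.824 → step 5: x=0.041, v=0.395, θ=0.044, ω=-0.556
apply F[5]=-0.802 → step 6: x=0.048, v=0.359, θ=0.033, ω=-0.479
apply F[6]=-0.759 → step 7: x=0.055, v=0.326, θ=0.024, ω=-0.411
apply F[7]=-0.718 → step 8: x=0.061, v=0.296, θ=0.017, ω=-0.352
apply F[8]=-0.680 → step 9: x=0.067, v=0.269, θ=0.010, ω=-0.301
apply F[9]=-0.645 → step 10: x=0.072, v=0.245, θ=0.005, ω=-0.256
apply F[10]=-0.614 → step 11: x=0.077, v=0.224, θ=-0.000, ω=-0.217
apply F[11]=-0.586 → step 12: x=0.081, v=0.204, θ=-0.004, ω=-0.183
apply F[12]=-0.559 → step 13: x=0.085, v=0.186, θ=-0.007, ω=-0.154
apply F[13]=-0.535 → step 14: x=0.088, v=0.170, θ=-0.010, ω=-0.128
apply F[14]=-0.512 → step 15: x=0.092, v=0.155, θ=-0.013, ω=-0.106
apply F[15]=-0.491 → step 16: x=0.095, v=0.141, θ=-0.014, ω=-0.087
apply F[16]=-0.470 → step 17: x=0.097, v=0.129, θ=-0.016, ω=-0.070
apply F[17]=-0.451 → step 18: x=0.100, v=0.117, θ=-0.017, ω=-0.056
apply F[18]=-0.433 → step 19: x=0.102, v=0.106, θ=-0.018, ω=-0.043
apply F[19]=-0.416 → step 20: x=0.104, v=0.096, θ=-0.019, ω=-0.032
apply F[20]=-0.399 → step 21: x=0.106, v=0.087, θ=-0.020, ω=-0.023
apply F[21]=-0.383 → step 22: x=0.108, v=0.079, θ=-0.020, ω=-0.015
apply F[22]=-0.368 → step 23: x=0.109, v=0.071, θ=-0.020, ω=-0.008
apply F[23]=-0.354 → step 24: x=0.110, v=0.064, θ=-0.020, ω=-0.002
apply F[24]=-0.340 → step 25: x=0.112, v=0.057, θ=-0.020, ω=0.003
apply F[25]=-0.327 → step 26: x=0.113, v=0.051, θ=-0.020, ω=0.007
apply F[26]=-0.315 → step 27: x=0.114, v=0.044, θ=-0.020, ω=0.011
apply F[27]=-0.302 → step 28: x=0.115, v=0.039, θ=-0.020, ω=0.014
apply F[28]=-0.290 → step 29: x=0.115, v=0.034, θ=-0.020, ω=0.016
apply F[29]=-0.280 → step 30: x=0.116, v=0.029, θ=-0.019, ω=0.018
apply F[30]=-0.268 → step 31: x=0.116, v=0.024, θ=-0.019, ω=0.020
apply F[31]=-0.258 → step 32: x=0.117, v=0.019, θ=-0.018, ω=0.021
apply F[32]=-0.248 → step 33: x=0.117, v=0.015, θ=-0.018, ω=0.022
apply F[33]=-0.239 → step 34: x=0.117, v=0.011, θ=-0.017, ω=0.023
apply F[34]=-0.229 → step 35: x=0.118, v=0.008, θ=-0.017, ω=0.024
apply F[35]=-0.220 → step 36: x=0.118, v=0.004, θ=-0.017, ω=0.024
apply F[36]=-0.211 → step 37: x=0.118, v=0.001, θ=-0.016, ω=0.025
apply F[37]=-0.202 → step 38: x=0.118, v=-0.003, θ=-0.016, ω=0.025
apply F[38]=-0.194 → step 39: x=0.118, v=-0.006, θ=-0.015, ω=0.025
apply F[39]=-0.187 → step 40: x=0.118, v=-0.009, θ=-0.015, ω=0.025
Max |angle| over trajectory = 0.107 rad = 6.1°.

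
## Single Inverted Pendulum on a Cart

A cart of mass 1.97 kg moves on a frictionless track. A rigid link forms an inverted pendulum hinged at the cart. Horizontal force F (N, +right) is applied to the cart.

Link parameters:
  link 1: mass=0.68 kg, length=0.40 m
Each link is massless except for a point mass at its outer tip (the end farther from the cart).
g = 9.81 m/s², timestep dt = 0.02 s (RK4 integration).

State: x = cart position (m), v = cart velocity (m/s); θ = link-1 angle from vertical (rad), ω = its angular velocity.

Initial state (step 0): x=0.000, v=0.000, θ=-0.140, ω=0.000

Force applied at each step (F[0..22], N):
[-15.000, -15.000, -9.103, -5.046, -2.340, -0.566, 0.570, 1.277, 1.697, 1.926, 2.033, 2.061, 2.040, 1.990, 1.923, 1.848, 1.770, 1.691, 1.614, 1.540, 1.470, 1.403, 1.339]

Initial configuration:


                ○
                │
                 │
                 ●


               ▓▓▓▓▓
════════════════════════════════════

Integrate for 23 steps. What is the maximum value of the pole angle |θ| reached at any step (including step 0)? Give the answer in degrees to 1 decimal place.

apply F[0]=-15.000 → step 1: x=-0.001, v=-0.142, θ=-0.137, ω=0.284
apply F[1]=-15.000 → step 2: x=-0.006, v=-0.285, θ=-0.129, ω=0.572
apply F[2]=-9.103 → step 3: x=-0.012, v=-0.369, θ=-0.116, ω=0.720
apply F[3]=-5.046 → step 4: x=-0.020, v=-0.412, θ=-0.101, ω=0.776
apply F[4]=-2.340 → step 5: x=-0.028, v=-0.430, θ=-0.085, ω=0.774
apply F[5]=-0.566 → step 6: x=-0.037, v=-0.431, θ=-0.070, ω=0.738
apply F[6]=+0.570 → step 7: x=-0.046, v=-0.421, θ=-0.056, ω=0.682
apply F[7]=+1.277 → step 8: x=-0.054, v=-0.405, θ=-0.043, ω=0.618
apply F[8]=+1.697 → step 9: x=-0.062, v=-0.385, θ=-0.031, ω=0.550
apply F[9]=+1.926 → step 10: x=-0.069, v=-0.364, θ=-0.021, ω=0.484
apply F[10]=+2.033 → step 11: x=-0.076, v=-0.342, θ=-0.012, ω=0.422
apply F[11]=+2.061 → step 12: x=-0.083, v=-0.320, θ=-0.004, ω=0.364
apply F[12]=+2.040 → step 13: x=-0.089, v=-0.300, θ=0.003, ω=0.312
apply F[13]=+1.990 → step 14: x=-0.095, v=-0.280, θ=0.008, ω=0.265
apply F[14]=+1.923 → step 15: x=-0.100, v=-0.261, θ=0.013, ω=0.224
apply F[15]=+1.848 → step 16: x=-0.105, v=-0.243, θ=0.017, ω=0.187
apply F[16]=+1.770 → step 17: x=-0.110, v=-0.227, θ=0.021, ω=0.155
apply F[17]=+1.691 → step 18: x=-0.114, v=-0.211, θ=0.024, ω=0.126
apply F[18]=+1.614 → step 19: x=-0.118, v=-0.196, θ=0.026, ω=0.102
apply F[19]=+1.540 → step 20: x=-0.122, v=-0.182, θ=0.028, ω=0.080
apply F[20]=+1.470 → step 21: x=-0.126, v=-0.169, θ=0.029, ω=0.062
apply F[21]=+1.403 → step 22: x=-0.129, v=-0.157, θ=0.030, ω=0.046
apply F[22]=+1.339 → step 23: x=-0.132, v=-0.146, θ=0.031, ω=0.032
Max |angle| over trajectory = 0.140 rad = 8.0°.

Answer: 8.0°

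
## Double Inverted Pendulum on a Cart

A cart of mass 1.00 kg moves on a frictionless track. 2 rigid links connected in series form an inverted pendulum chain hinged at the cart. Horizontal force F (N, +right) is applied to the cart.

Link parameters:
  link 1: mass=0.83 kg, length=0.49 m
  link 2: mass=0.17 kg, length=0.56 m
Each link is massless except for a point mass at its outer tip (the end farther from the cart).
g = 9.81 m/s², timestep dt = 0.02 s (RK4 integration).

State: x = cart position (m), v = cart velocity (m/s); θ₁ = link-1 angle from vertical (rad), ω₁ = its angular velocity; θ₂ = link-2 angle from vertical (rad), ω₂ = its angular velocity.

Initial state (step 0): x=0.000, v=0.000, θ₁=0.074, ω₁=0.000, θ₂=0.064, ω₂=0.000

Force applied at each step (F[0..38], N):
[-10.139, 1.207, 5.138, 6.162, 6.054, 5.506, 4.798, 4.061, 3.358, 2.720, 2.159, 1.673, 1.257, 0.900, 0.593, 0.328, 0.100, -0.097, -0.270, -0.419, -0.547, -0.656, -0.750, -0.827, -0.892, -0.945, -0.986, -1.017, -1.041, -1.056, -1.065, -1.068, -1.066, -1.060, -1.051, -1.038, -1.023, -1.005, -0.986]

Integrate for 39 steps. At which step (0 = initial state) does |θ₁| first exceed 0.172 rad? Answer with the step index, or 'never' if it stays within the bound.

apply F[0]=-10.139 → step 1: x=-0.002, v=-0.216, θ₁=0.079, ω₁=0.471, θ₂=0.064, ω₂=-0.004
apply F[1]=+1.207 → step 2: x=-0.006, v=-0.208, θ₁=0.088, ω₁=0.490, θ₂=0.064, ω₂=-0.013
apply F[2]=+5.138 → step 3: x=-0.010, v=-0.124, θ₁=0.097, ω₁=0.359, θ₂=0.063, ω₂=-0.025
apply F[3]=+6.162 → step 4: x=-0.011, v=-0.021, θ₁=0.102, ω₁=0.193, θ₂=0.063, ω₂=-0.041
apply F[4]=+6.054 → step 5: x=-0.011, v=0.079, θ₁=0.105, ω₁=0.035, θ₂=0.062, ω₂=-0.060
apply F[5]=+5.506 → step 6: x=-0.008, v=0.167, θ₁=0.104, ω₁=-0.100, θ₂=0.060, ω₂=-0.079
apply F[6]=+4.798 → step 7: x=-0.004, v=0.243, θ₁=0.101, ω₁=-0.208, θ₂=0.059, ω₂=-0.097
apply F[7]=+4.061 → step 8: x=0.001, v=0.304, θ₁=0.096, ω₁=-0.290, θ₂=0.056, ω₂=-0.115
apply F[8]=+3.358 → step 9: x=0.008, v=0.353, θ₁=0.089, ω₁=-0.349, θ₂=0.054, ω₂=-0.131
apply F[9]=+2.720 → step 10: x=0.015, v=0.390, θ₁=0.082, ω₁=-0.388, θ₂=0.051, ω₂=-0.145
apply F[10]=+2.159 → step 11: x=0.023, v=0.418, θ₁=0.074, ω₁=-0.411, θ₂=0.048, ω₂=-0.157
apply F[11]=+1.673 → step 12: x=0.032, v=0.438, θ₁=0.066, ω₁=-0.421, θ₂=0.045, ω₂=-0.167
apply F[12]=+1.257 → step 13: x=0.041, v=0.451, θ₁=0.057, ω₁=-0.422, θ₂=0.042, ω₂=-0.175
apply F[13]=+0.900 → step 14: x=0.050, v=0.459, θ₁=0.049, ω₁=-0.415, θ₂=0.038, ω₂=-0.180
apply F[14]=+0.593 → step 15: x=0.059, v=0.462, θ₁=0.041, ω₁=-0.403, θ₂=0.034, ω₂=-0.184
apply F[15]=+0.328 → step 16: x=0.068, v=0.461, θ₁=0.033, ω₁=-0.386, θ₂=0.031, ω₂=-0.186
apply F[16]=+0.100 → step 17: x=0.078, v=0.458, θ₁=0.025, ω₁=-0.367, θ₂=0.027, ω₂=-0.186
apply F[17]=-0.097 → step 18: x=0.087, v=0.451, θ₁=0.018, ω₁=-0.346, θ₂=0.023, ω₂=-0.185
apply F[18]=-0.270 → step 19: x=0.096, v=0.443, θ₁=0.012, ω₁=-0.324, θ₂=0.020, ω₂=-0.182
apply F[19]=-0.419 → step 20: x=0.104, v=0.433, θ₁=0.005, ω₁=-0.300, θ₂=0.016, ω₂=-0.178
apply F[20]=-0.547 → step 21: x=0.113, v=0.422, θ₁=-0.000, ω₁=-0.277, θ₂=0.012, ω₂=-0.173
apply F[21]=-0.656 → step 22: x=0.121, v=0.409, θ₁=-0.006, ω₁=-0.254, θ₂=0.009, ω₂=-0.168
apply F[22]=-0.750 → step 23: x=0.129, v=0.396, θ₁=-0.010, ω₁=-0.231, θ₂=0.006, ω₂=-0.161
apply F[23]=-0.827 → step 24: x=0.137, v=0.382, θ₁=-0.015, ω₁=-0.209, θ₂=0.003, ω₂=-0.154
apply F[24]=-0.892 → step 25: x=0.145, v=0.367, θ₁=-0.019, ω₁=-0.187, θ₂=-0.000, ω₂=-0.146
apply F[25]=-0.945 → step 26: x=0.152, v=0.352, θ₁=-0.022, ω₁=-0.167, θ₂=-0.003, ω₂=-0.138
apply F[26]=-0.986 → step 27: x=0.159, v=0.337, θ₁=-0.025, ω₁=-0.147, θ₂=-0.006, ω₂=-0.130
apply F[27]=-1.017 → step 28: x=0.165, v=0.322, θ₁=-0.028, ω₁=-0.129, θ₂=-0.008, ω₂=-0.122
apply F[28]=-1.041 → step 29: x=0.172, v=0.307, θ₁=-0.031, ω₁=-0.112, θ₂=-0.011, ω₂=-0.114
apply F[29]=-1.056 → step 30: x=0.178, v=0.292, θ₁=-0.033, ω₁=-0.096, θ₂=-0.013, ω₂=-0.105
apply F[30]=-1.065 → step 31: x=0.183, v=0.277, θ₁=-0.034, ω₁=-0.081, θ₂=-0.015, ω₂=-0.097
apply F[31]=-1.068 → step 32: x=0.189, v=0.263, θ₁=-0.036, ω₁=-0.067, θ₂=-0.017, ω₂=-0.089
apply F[32]=-1.066 → step 33: x=0.194, v=0.249, θ₁=-0.037, ω₁=-0.054, θ₂=-0.019, ω₂=-0.081
apply F[33]=-1.060 → step 34: x=0.199, v=0.235, θ₁=-0.038, ω₁=-0.043, θ₂=-0.020, ω₂=-0.073
apply F[34]=-1.051 → step 35: x=0.203, v=0.222, θ₁=-0.039, ω₁=-0.032, θ₂=-0.022, ω₂=-0.066
apply F[35]=-1.038 → step 36: x=0.207, v=0.209, θ₁=-0.039, ω₁=-0.023, θ₂=-0.023, ω₂=-0.059
apply F[36]=-1.023 → step 37: x=0.212, v=0.196, θ₁=-0.040, ω₁=-0.014, θ₂=-0.024, ω₂=-0.052
apply F[37]=-1.005 → step 38: x=0.215, v=0.184, θ₁=-0.040, ω₁=-0.006, θ₂=-0.025, ω₂=-0.045
apply F[38]=-0.986 → step 39: x=0.219, v=0.172, θ₁=-0.040, ω₁=0.001, θ₂=-0.026, ω₂=-0.039
max |θ₁| = 0.105 ≤ 0.172 over all 40 states.

Answer: never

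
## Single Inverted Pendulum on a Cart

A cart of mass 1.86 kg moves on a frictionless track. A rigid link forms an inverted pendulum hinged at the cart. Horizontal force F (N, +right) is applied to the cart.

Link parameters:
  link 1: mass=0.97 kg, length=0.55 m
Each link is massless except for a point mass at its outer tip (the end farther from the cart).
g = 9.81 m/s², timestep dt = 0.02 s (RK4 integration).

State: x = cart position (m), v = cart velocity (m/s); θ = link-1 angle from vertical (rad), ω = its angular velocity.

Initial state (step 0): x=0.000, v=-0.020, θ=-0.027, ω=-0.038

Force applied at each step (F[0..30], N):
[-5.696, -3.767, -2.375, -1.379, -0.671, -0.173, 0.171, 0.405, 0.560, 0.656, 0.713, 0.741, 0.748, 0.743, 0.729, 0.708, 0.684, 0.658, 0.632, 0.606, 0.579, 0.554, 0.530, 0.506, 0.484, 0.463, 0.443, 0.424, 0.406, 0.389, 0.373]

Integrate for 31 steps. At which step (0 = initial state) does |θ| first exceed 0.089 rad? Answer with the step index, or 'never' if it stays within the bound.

apply F[0]=-5.696 → step 1: x=-0.001, v=-0.078, θ=-0.027, ω=0.059
apply F[1]=-3.767 → step 2: x=-0.003, v=-0.116, θ=-0.025, ω=0.118
apply F[2]=-2.375 → step 3: x=-0.005, v=-0.139, θ=-0.022, ω=0.152
apply F[3]=-1.379 → step 4: x=-0.008, v=-0.152, θ=-0.019, ω=0.167
apply F[4]=-0.671 → step 5: x=-0.011, v=-0.158, θ=-0.016, ω=0.171
apply F[5]=-0.173 → step 6: x=-0.015, v=-0.158, θ=-0.012, ω=0.167
apply F[6]=+0.171 → step 7: x=-0.018, v=-0.155, θ=-0.009, ω=0.158
apply F[7]=+0.405 → step 8: x=-0.021, v=-0.150, θ=-0.006, ω=0.145
apply F[8]=+0.560 → step 9: x=-0.024, v=-0.143, θ=-0.003, ω=0.132
apply F[9]=+0.656 → step 10: x=-0.027, v=-0.136, θ=-0.001, ω=0.118
apply F[10]=+0.713 → step 11: x=-0.029, v=-0.128, θ=0.001, ω=0.104
apply F[11]=+0.741 → step 12: x=-0.032, v=-0.121, θ=0.003, ω=0.091
apply F[12]=+0.748 → step 13: x=-0.034, v=-0.113, θ=0.005, ω=0.079
apply F[13]=+0.743 → step 14: x=-0.036, v=-0.106, θ=0.006, ω=0.067
apply F[14]=+0.729 → step 15: x=-0.038, v=-0.099, θ=0.008, ω=0.057
apply F[15]=+0.708 → step 16: x=-0.040, v=-0.092, θ=0.009, ω=0.047
apply F[16]=+0.684 → step 17: x=-0.042, v=-0.085, θ=0.010, ω=0.039
apply F[17]=+0.658 → step 18: x=-0.044, v=-0.079, θ=0.010, ω=0.032
apply F[18]=+0.632 → step 19: x=-0.045, v=-0.074, θ=0.011, ω=0.025
apply F[19]=+0.606 → step 20: x=-0.047, v=-0.068, θ=0.011, ω=0.019
apply F[20]=+0.579 → step 21: x=-0.048, v=-0.063, θ=0.012, ω=0.014
apply F[21]=+0.554 → step 22: x=-0.049, v=-0.058, θ=0.012, ω=0.010
apply F[22]=+0.530 → step 23: x=-0.050, v=-0.054, θ=0.012, ω=0.006
apply F[23]=+0.506 → step 24: x=-0.051, v=-0.050, θ=0.012, ω=0.003
apply F[24]=+0.484 → step 25: x=-0.052, v=-0.046, θ=0.012, ω=-0.000
apply F[25]=+0.463 → step 26: x=-0.053, v=-0.042, θ=0.012, ω=-0.003
apply F[26]=+0.443 → step 27: x=-0.054, v=-0.039, θ=0.012, ω=-0.005
apply F[27]=+0.424 → step 28: x=-0.055, v=-0.035, θ=0.012, ω=-0.007
apply F[28]=+0.406 → step 29: x=-0.055, v=-0.032, θ=0.012, ω=-0.008
apply F[29]=+0.389 → step 30: x=-0.056, v=-0.029, θ=0.012, ω=-0.009
apply F[30]=+0.373 → step 31: x=-0.056, v=-0.026, θ=0.011, ω=-0.011
max |θ| = 0.027 ≤ 0.089 over all 32 states.

Answer: never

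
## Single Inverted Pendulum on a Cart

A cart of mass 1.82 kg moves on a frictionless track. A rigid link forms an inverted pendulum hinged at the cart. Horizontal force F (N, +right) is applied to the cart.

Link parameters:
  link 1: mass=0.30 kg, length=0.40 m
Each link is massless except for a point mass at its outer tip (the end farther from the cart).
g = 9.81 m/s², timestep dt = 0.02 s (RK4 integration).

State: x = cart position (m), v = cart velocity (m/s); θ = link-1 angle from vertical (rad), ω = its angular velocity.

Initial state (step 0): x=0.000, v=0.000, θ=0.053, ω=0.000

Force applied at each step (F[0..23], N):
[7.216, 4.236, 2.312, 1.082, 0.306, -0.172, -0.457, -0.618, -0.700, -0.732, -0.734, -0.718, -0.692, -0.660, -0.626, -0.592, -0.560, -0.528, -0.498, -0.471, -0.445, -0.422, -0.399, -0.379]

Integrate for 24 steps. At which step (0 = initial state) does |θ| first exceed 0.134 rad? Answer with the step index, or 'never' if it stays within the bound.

apply F[0]=+7.216 → step 1: x=0.001, v=0.078, θ=0.051, ω=-0.168
apply F[1]=+4.236 → step 2: x=0.003, v=0.123, θ=0.047, ω=-0.256
apply F[2]=+2.312 → step 3: x=0.005, v=0.146, θ=0.042, ω=-0.294
apply F[3]=+1.082 → step 4: x=0.009, v=0.157, θ=0.036, ω=-0.302
apply F[4]=+0.306 → step 5: x=0.012, v=0.159, θ=0.030, ω=-0.291
apply F[5]=-0.172 → step 6: x=0.015, v=0.157, θ=0.024, ω=-0.271
apply F[6]=-0.457 → step 7: x=0.018, v=0.151, θ=0.019, ω=-0.247
apply F[7]=-0.618 → step 8: x=0.021, v=0.144, θ=0.014, ω=-0.220
apply F[8]=-0.700 → step 9: x=0.024, v=0.136, θ=0.010, ω=-0.194
apply F[9]=-0.732 → step 10: x=0.026, v=0.127, θ=0.006, ω=-0.169
apply F[10]=-0.734 → step 11: x=0.029, v=0.119, θ=0.003, ω=-0.146
apply F[11]=-0.718 → step 12: x=0.031, v=0.111, θ=0.001, ω=-0.125
apply F[12]=-0.692 → step 13: x=0.033, v=0.103, θ=-0.002, ω=-0.107
apply F[13]=-0.660 → step 14: x=0.035, v=0.096, θ=-0.004, ω=-0.090
apply F[14]=-0.626 → step 15: x=0.037, v=0.090, θ=-0.005, ω=-0.076
apply F[15]=-0.592 → step 16: x=0.039, v=0.083, θ=-0.007, ω=-0.063
apply F[16]=-0.560 → step 17: x=0.040, v=0.077, θ=-0.008, ω=-0.051
apply F[17]=-0.528 → step 18: x=0.042, v=0.072, θ=-0.009, ω=-0.042
apply F[18]=-0.498 → step 19: x=0.043, v=0.067, θ=-0.010, ω=-0.033
apply F[19]=-0.471 → step 20: x=0.045, v=0.062, θ=-0.010, ω=-0.026
apply F[20]=-0.445 → step 21: x=0.046, v=0.057, θ=-0.011, ω=-0.020
apply F[21]=-0.422 → step 22: x=0.047, v=0.053, θ=-0.011, ω=-0.014
apply F[22]=-0.399 → step 23: x=0.048, v=0.049, θ=-0.011, ω=-0.010
apply F[23]=-0.379 → step 24: x=0.049, v=0.045, θ=-0.011, ω=-0.006
max |θ| = 0.053 ≤ 0.134 over all 25 states.

Answer: never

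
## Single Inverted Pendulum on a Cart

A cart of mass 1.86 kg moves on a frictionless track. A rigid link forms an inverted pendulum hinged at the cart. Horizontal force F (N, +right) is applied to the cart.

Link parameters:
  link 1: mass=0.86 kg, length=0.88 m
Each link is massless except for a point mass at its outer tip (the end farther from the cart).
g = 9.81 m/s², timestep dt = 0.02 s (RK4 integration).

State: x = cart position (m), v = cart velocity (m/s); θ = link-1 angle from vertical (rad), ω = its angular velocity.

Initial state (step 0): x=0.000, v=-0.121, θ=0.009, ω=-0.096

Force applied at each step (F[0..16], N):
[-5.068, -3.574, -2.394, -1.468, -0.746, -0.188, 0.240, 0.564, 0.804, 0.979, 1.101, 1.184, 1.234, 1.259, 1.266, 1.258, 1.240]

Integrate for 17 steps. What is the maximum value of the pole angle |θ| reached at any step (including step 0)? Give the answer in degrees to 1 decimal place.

apply F[0]=-5.068 → step 1: x=-0.003, v=-0.176, θ=0.008, ω=-0.031
apply F[1]=-3.574 → step 2: x=-0.007, v=-0.215, θ=0.008, ω=0.015
apply F[2]=-2.394 → step 3: x=-0.011, v=-0.242, θ=0.008, ω=0.047
apply F[3]=-1.468 → step 4: x=-0.016, v=-0.258, θ=0.009, ω=0.067
apply F[4]=-0.746 → step 5: x=-0.022, v=-0.267, θ=0.011, ω=0.080
apply F[5]=-0.188 → step 6: x=-0.027, v=-0.270, θ=0.012, ω=0.086
apply F[6]=+0.240 → step 7: x=-0.032, v=-0.269, θ=0.014, ω=0.087
apply F[7]=+0.564 → step 8: x=-0.038, v=-0.264, θ=0.016, ω=0.085
apply F[8]=+0.804 → step 9: x=-0.043, v=-0.257, θ=0.018, ω=0.081
apply F[9]=+0.979 → step 10: x=-0.048, v=-0.248, θ=0.019, ω=0.075
apply F[10]=+1.101 → step 11: x=-0.053, v=-0.238, θ=0.021, ω=0.068
apply F[11]=+1.184 → step 12: x=-0.058, v=-0.227, θ=0.022, ω=0.060
apply F[12]=+1.234 → step 13: x=-0.062, v=-0.216, θ=0.023, ω=0.053
apply F[13]=+1.259 → step 14: x=-0.066, v=-0.205, θ=0.024, ω=0.045
apply F[14]=+1.266 → step 15: x=-0.070, v=-0.193, θ=0.025, ω=0.037
apply F[15]=+1.258 → step 16: x=-0.074, v=-0.182, θ=0.025, ω=0.030
apply F[16]=+1.240 → step 17: x=-0.078, v=-0.171, θ=0.026, ω=0.023
Max |angle| over trajectory = 0.026 rad = 1.5°.

Answer: 1.5°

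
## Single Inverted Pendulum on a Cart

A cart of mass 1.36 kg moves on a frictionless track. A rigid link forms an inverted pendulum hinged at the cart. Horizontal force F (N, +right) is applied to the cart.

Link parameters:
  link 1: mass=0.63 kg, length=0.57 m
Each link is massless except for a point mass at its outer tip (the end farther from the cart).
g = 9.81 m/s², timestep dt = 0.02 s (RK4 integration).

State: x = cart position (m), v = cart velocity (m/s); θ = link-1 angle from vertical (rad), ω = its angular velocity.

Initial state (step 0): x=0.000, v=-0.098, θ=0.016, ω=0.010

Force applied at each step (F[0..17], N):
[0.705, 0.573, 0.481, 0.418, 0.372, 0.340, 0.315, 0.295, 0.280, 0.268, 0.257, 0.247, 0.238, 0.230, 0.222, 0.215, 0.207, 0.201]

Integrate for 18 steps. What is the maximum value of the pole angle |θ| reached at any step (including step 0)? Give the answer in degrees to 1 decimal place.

apply F[0]=+0.705 → step 1: x=-0.002, v=-0.089, θ=0.016, ω=-0.000
apply F[1]=+0.573 → step 2: x=-0.004, v=-0.082, θ=0.016, ω=-0.007
apply F[2]=+0.481 → step 3: x=-0.005, v=-0.077, θ=0.016, ω=-0.011
apply F[3]=+0.418 → step 4: x=-0.007, v=-0.072, θ=0.016, ω=-0.014
apply F[4]=+0.372 → step 5: x=-0.008, v=-0.068, θ=0.015, ω=-0.016
apply F[5]=+0.340 → step 6: x=-0.009, v=-0.064, θ=0.015, ω=-0.017
apply F[6]=+0.315 → step 7: x=-0.011, v=-0.061, θ=0.015, ω=-0.018
apply F[7]=+0.295 → step 8: x=-0.012, v=-0.058, θ=0.014, ω=-0.018
apply F[8]=+0.280 → step 9: x=-0.013, v=-0.055, θ=0.014, ω=-0.018
apply F[9]=+0.268 → step 10: x=-0.014, v=-0.052, θ=0.014, ω=-0.018
apply F[10]=+0.257 → step 11: x=-0.015, v=-0.050, θ=0.013, ω=-0.018
apply F[11]=+0.247 → step 12: x=-0.016, v=-0.047, θ=0.013, ω=-0.018
apply F[12]=+0.238 → step 13: x=-0.017, v=-0.045, θ=0.012, ω=-0.018
apply F[13]=+0.230 → step 14: x=-0.018, v=-0.043, θ=0.012, ω=-0.017
apply F[14]=+0.222 → step 15: x=-0.019, v=-0.040, θ=0.012, ω=-0.017
apply F[15]=+0.215 → step 16: x=-0.019, v=-0.038, θ=0.011, ω=-0.017
apply F[16]=+0.207 → step 17: x=-0.020, v=-0.036, θ=0.011, ω=-0.016
apply F[17]=+0.201 → step 18: x=-0.021, v=-0.034, θ=0.011, ω=-0.016
Max |angle| over trajectory = 0.016 rad = 0.9°.

Answer: 0.9°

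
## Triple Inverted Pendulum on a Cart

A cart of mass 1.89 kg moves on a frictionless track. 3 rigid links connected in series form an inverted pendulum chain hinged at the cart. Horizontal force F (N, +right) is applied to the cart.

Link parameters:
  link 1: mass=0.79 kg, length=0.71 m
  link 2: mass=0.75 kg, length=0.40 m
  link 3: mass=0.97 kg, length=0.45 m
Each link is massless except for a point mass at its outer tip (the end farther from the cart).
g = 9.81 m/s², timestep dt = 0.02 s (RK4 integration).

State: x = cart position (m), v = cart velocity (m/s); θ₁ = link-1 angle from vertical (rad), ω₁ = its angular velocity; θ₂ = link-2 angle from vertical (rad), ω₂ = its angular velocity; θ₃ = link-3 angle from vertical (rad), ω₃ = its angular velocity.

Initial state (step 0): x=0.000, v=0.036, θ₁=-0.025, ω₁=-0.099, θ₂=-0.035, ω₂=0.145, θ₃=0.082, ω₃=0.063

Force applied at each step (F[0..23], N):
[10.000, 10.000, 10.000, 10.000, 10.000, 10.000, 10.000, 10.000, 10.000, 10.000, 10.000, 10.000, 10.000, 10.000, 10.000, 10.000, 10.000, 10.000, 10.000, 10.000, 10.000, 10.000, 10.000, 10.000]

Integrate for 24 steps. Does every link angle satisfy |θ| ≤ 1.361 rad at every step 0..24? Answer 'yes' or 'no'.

apply F[0]=+10.000 → step 1: x=0.002, v=0.149, θ₁=-0.029, ω₁=-0.261, θ₂=-0.033, ω₂=0.063, θ₃=0.084, ω₃=0.175
apply F[1]=+10.000 → step 2: x=0.006, v=0.262, θ₁=-0.035, ω₁=-0.429, θ₂=-0.032, ω₂=-0.009, θ₃=0.089, ω₃=0.289
apply F[2]=+10.000 → step 3: x=0.012, v=0.378, θ₁=-0.046, ω₁=-0.607, θ₂=-0.033, ω₂=-0.071, θ₃=0.096, ω₃=0.405
apply F[3]=+10.000 → step 4: x=0.021, v=0.496, θ₁=-0.060, ω₁=-0.798, θ₂=-0.035, ω₂=-0.121, θ₃=0.105, ω₃=0.526
apply F[4]=+10.000 → step 5: x=0.032, v=0.618, θ₁=-0.078, ω₁=-1.004, θ₂=-0.038, ω₂=-0.156, θ₃=0.117, ω₃=0.652
apply F[5]=+10.000 → step 6: x=0.046, v=0.742, θ₁=-0.100, ω₁=-1.227, θ₂=-0.041, ω₂=-0.175, θ₃=0.131, ω₃=0.783
apply F[6]=+10.000 → step 7: x=0.062, v=0.870, θ₁=-0.127, ω₁=-1.467, θ₂=-0.045, ω₂=-0.174, θ₃=0.148, ω₃=0.915
apply F[7]=+10.000 → step 8: x=0.081, v=1.000, θ₁=-0.159, ω₁=-1.724, θ₂=-0.048, ω₂=-0.154, θ₃=0.168, ω₃=1.044
apply F[8]=+10.000 → step 9: x=0.102, v=1.131, θ₁=-0.196, ω₁=-1.995, θ₂=-0.051, ω₂=-0.115, θ₃=0.190, ω₃=1.163
apply F[9]=+10.000 → step 10: x=0.126, v=1.261, θ₁=-0.239, ω₁=-2.273, θ₂=-0.053, ω₂=-0.063, θ₃=0.214, ω₃=1.264
apply F[10]=+10.000 → step 11: x=0.152, v=1.387, θ₁=-0.287, ω₁=-2.550, θ₂=-0.053, ω₂=-0.006, θ₃=0.240, ω₃=1.340
apply F[11]=+10.000 → step 12: x=0.181, v=1.507, θ₁=-0.341, ω₁=-2.818, θ₂=-0.053, ω₂=0.043, θ₃=0.268, ω₃=1.385
apply F[12]=+10.000 → step 13: x=0.213, v=1.618, θ₁=-0.400, ω₁=-3.070, θ₂=-0.052, ω₂=0.070, θ₃=0.296, ω₃=1.396
apply F[13]=+10.000 → step 14: x=0.246, v=1.718, θ₁=-0.463, ω₁=-3.301, θ₂=-0.050, ω₂=0.062, θ₃=0.323, ω₃=1.376
apply F[14]=+10.000 → step 15: x=0.281, v=1.807, θ₁=-0.531, ω₁=-3.510, θ₂=-0.050, ω₂=0.008, θ₃=0.350, ω₃=1.328
apply F[15]=+10.000 → step 16: x=0.318, v=1.884, θ₁=-0.604, ω₁=-3.697, θ₂=-0.050, ω₂=-0.099, θ₃=0.376, ω₃=1.257
apply F[16]=+10.000 → step 17: x=0.357, v=1.950, θ₁=-0.679, ω₁=-3.867, θ₂=-0.054, ω₂=-0.262, θ₃=0.401, ω₃=1.168
apply F[17]=+10.000 → step 18: x=0.396, v=2.005, θ₁=-0.758, ω₁=-4.023, θ₂=-0.061, ω₂=-0.482, θ₃=0.423, ω₃=1.065
apply F[18]=+10.000 → step 19: x=0.437, v=2.048, θ₁=-0.840, ω₁=-4.168, θ₂=-0.074, ω₂=-0.760, θ₃=0.443, ω₃=0.951
apply F[19]=+10.000 → step 20: x=0.478, v=2.081, θ₁=-0.925, ω₁=-4.304, θ₂=-0.092, ω₂=-1.096, θ₃=0.461, ω₃=0.826
apply F[20]=+10.000 → step 21: x=0.520, v=2.101, θ₁=-1.012, ω₁=-4.433, θ₂=-0.118, ω₂=-1.489, θ₃=0.476, ω₃=0.689
apply F[21]=+10.000 → step 22: x=0.562, v=2.110, θ₁=-1.102, ω₁=-4.555, θ₂=-0.152, ω₂=-1.938, θ₃=0.488, ω₃=0.538
apply F[22]=+10.000 → step 23: x=0.604, v=2.108, θ₁=-1.194, ω₁=-4.667, θ₂=-0.196, ω₂=-2.441, θ₃=0.497, ω₃=0.367
apply F[23]=+10.000 → step 24: x=0.646, v=2.093, θ₁=-1.289, ω₁=-4.769, θ₂=-0.250, ω₂=-2.997, θ₃=0.503, ω₃=0.169
Max |angle| over trajectory = 1.289 rad; bound = 1.361 → within bound.

Answer: yes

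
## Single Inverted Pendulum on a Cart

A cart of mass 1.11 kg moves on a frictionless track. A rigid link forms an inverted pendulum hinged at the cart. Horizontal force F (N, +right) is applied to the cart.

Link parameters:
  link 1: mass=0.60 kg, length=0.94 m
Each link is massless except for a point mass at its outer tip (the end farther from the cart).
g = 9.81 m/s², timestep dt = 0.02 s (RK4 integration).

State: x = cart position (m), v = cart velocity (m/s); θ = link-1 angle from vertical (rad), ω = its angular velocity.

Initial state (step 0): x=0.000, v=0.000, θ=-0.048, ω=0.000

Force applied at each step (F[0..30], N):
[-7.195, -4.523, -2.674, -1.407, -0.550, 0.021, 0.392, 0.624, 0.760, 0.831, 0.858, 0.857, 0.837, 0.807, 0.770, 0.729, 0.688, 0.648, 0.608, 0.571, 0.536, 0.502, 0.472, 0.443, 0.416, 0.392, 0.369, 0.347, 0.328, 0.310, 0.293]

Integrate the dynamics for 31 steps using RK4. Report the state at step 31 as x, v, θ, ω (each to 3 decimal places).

Answer: x=-0.084, v=-0.020, θ=0.012, ω=-0.007

Derivation:
apply F[0]=-7.195 → step 1: x=-0.001, v=-0.124, θ=-0.047, ω=0.122
apply F[1]=-4.523 → step 2: x=-0.004, v=-0.201, θ=-0.044, ω=0.194
apply F[2]=-2.674 → step 3: x=-0.009, v=-0.245, θ=-0.039, ω=0.232
apply F[3]=-1.407 → step 4: x=-0.014, v=-0.266, θ=-0.035, ω=0.247
apply F[4]=-0.550 → step 5: x=-0.019, v=-0.273, θ=-0.030, ω=0.247
apply F[5]=+0.021 → step 6: x=-0.025, v=-0.270, θ=-0.025, ω=0.238
apply F[6]=+0.392 → step 7: x=-0.030, v=-0.260, θ=-0.020, ω=0.224
apply F[7]=+0.624 → step 8: x=-0.035, v=-0.247, θ=-0.016, ω=0.206
apply F[8]=+0.760 → step 9: x=-0.040, v=-0.232, θ=-0.012, ω=0.187
apply F[9]=+0.831 → step 10: x=-0.045, v=-0.216, θ=-0.008, ω=0.168
apply F[10]=+0.858 → step 11: x=-0.049, v=-0.200, θ=-0.005, ω=0.149
apply F[11]=+0.857 → step 12: x=-0.052, v=-0.184, θ=-0.002, ω=0.131
apply F[12]=+0.837 → step 13: x=-0.056, v=-0.169, θ=0.000, ω=0.115
apply F[13]=+0.807 → step 14: x=-0.059, v=-0.154, θ=0.002, ω=0.100
apply F[14]=+0.770 → step 15: x=-0.062, v=-0.141, θ=0.004, ω=0.086
apply F[15]=+0.729 → step 16: x=-0.065, v=-0.128, θ=0.006, ω=0.074
apply F[16]=+0.688 → step 17: x=-0.067, v=-0.116, θ=0.007, ω=0.063
apply F[17]=+0.648 → step 18: x=-0.070, v=-0.105, θ=0.008, ω=0.053
apply F[18]=+0.608 → step 19: x=-0.072, v=-0.095, θ=0.009, ω=0.044
apply F[19]=+0.571 → step 20: x=-0.073, v=-0.086, θ=0.010, ω=0.036
apply F[20]=+0.536 → step 21: x=-0.075, v=-0.078, θ=0.011, ω=0.029
apply F[21]=+0.502 → step 22: x=-0.076, v=-0.070, θ=0.011, ω=0.023
apply F[22]=+0.472 → step 23: x=-0.078, v=-0.062, θ=0.012, ω=0.017
apply F[23]=+0.443 → step 24: x=-0.079, v=-0.056, θ=0.012, ω=0.013
apply F[24]=+0.416 → step 25: x=-0.080, v=-0.049, θ=0.012, ω=0.009
apply F[25]=+0.392 → step 26: x=-0.081, v=-0.044, θ=0.012, ω=0.005
apply F[26]=+0.369 → step 27: x=-0.082, v=-0.038, θ=0.012, ω=0.002
apply F[27]=+0.347 → step 28: x=-0.082, v=-0.033, θ=0.012, ω=-0.001
apply F[28]=+0.328 → step 29: x=-0.083, v=-0.029, θ=0.012, ω=-0.003
apply F[29]=+0.310 → step 30: x=-0.084, v=-0.024, θ=0.012, ω=-0.005
apply F[30]=+0.293 → step 31: x=-0.084, v=-0.020, θ=0.012, ω=-0.007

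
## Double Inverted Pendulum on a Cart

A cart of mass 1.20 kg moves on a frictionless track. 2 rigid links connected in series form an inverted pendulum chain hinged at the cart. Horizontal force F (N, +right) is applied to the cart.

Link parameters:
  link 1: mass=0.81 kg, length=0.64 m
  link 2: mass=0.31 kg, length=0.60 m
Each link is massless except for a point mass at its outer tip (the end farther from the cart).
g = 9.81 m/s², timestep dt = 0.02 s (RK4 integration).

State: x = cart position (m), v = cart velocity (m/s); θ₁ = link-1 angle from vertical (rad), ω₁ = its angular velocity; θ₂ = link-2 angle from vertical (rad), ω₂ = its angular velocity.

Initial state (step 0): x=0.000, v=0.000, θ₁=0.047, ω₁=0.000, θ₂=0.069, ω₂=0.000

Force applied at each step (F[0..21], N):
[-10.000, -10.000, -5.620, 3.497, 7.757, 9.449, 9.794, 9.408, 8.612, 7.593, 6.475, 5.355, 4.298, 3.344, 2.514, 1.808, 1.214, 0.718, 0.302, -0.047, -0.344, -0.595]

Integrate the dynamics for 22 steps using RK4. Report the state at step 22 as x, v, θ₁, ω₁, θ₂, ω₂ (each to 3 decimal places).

apply F[0]=-10.000 → step 1: x=-0.002, v=-0.175, θ₁=0.050, ω₁=0.286, θ₂=0.069, ω₂=0.009
apply F[1]=-10.000 → step 2: x=-0.007, v=-0.351, θ₁=0.058, ω₁=0.575, θ₂=0.069, ω₂=0.016
apply F[2]=-5.620 → step 3: x=-0.015, v=-0.456, θ₁=0.072, ω₁=0.757, θ₂=0.070, ω₂=0.018
apply F[3]=+3.497 → step 4: x=-0.024, v=-0.412, θ₁=0.086, ω₁=0.714, θ₂=0.070, ω₂=0.014
apply F[4]=+7.757 → step 5: x=-0.031, v=-0.300, θ₁=0.099, ω₁=0.571, θ₂=0.070, ω₂=0.003
apply F[5]=+9.449 → step 6: x=-0.035, v=-0.162, θ₁=0.109, ω₁=0.394, θ₂=0.070, ω₂=-0.013
apply F[6]=+9.794 → step 7: x=-0.037, v=-0.021, θ₁=0.115, ω₁=0.214, θ₂=0.070, ω₂=-0.034
apply F[7]=+9.408 → step 8: x=-0.036, v=0.113, θ₁=0.118, ω₁=0.048, θ₂=0.069, ω₂=-0.057
apply F[8]=+8.612 → step 9: x=-0.033, v=0.234, θ₁=0.117, ω₁=-0.098, θ₂=0.067, ω₂=-0.080
apply F[9]=+7.593 → step 10: x=-0.027, v=0.338, θ₁=0.114, ω₁=-0.218, θ₂=0.066, ω₂=-0.104
apply F[10]=+6.475 → step 11: x=-0.020, v=0.425, θ₁=0.109, ω₁=-0.313, θ₂=0.063, ω₂=-0.126
apply F[11]=+5.355 → step 12: x=-0.010, v=0.494, θ₁=0.102, ω₁=-0.384, θ₂=0.060, ω₂=-0.146
apply F[12]=+4.298 → step 13: x=0.000, v=0.548, θ₁=0.094, ω₁=-0.432, θ₂=0.057, ω₂=-0.164
apply F[13]=+3.344 → step 14: x=0.011, v=0.587, θ₁=0.085, ω₁=-0.463, θ₂=0.054, ω₂=-0.179
apply F[14]=+2.514 → step 15: x=0.023, v=0.615, θ₁=0.075, ω₁=-0.478, θ₂=0.050, ω₂=-0.191
apply F[15]=+1.808 → step 16: x=0.036, v=0.632, θ₁=0.066, ω₁=-0.481, θ₂=0.046, ω₂=-0.201
apply F[16]=+1.214 → step 17: x=0.049, v=0.642, θ₁=0.056, ω₁=-0.475, θ₂=0.042, ω₂=-0.209
apply F[17]=+0.718 → step 18: x=0.061, v=0.644, θ₁=0.047, ω₁=-0.462, θ₂=0.038, ω₂=-0.214
apply F[18]=+0.302 → step 19: x=0.074, v=0.642, θ₁=0.038, ω₁=-0.444, θ₂=0.034, ω₂=-0.216
apply F[19]=-0.047 → step 20: x=0.087, v=0.635, θ₁=0.029, ω₁=-0.423, θ₂=0.029, ω₂=-0.217
apply F[20]=-0.344 → step 21: x=0.100, v=0.625, θ₁=0.021, ω₁=-0.400, θ₂=0.025, ω₂=-0.216
apply F[21]=-0.595 → step 22: x=0.112, v=0.612, θ₁=0.013, ω₁=-0.375, θ₂=0.021, ω₂=-0.213

Answer: x=0.112, v=0.612, θ₁=0.013, ω₁=-0.375, θ₂=0.021, ω₂=-0.213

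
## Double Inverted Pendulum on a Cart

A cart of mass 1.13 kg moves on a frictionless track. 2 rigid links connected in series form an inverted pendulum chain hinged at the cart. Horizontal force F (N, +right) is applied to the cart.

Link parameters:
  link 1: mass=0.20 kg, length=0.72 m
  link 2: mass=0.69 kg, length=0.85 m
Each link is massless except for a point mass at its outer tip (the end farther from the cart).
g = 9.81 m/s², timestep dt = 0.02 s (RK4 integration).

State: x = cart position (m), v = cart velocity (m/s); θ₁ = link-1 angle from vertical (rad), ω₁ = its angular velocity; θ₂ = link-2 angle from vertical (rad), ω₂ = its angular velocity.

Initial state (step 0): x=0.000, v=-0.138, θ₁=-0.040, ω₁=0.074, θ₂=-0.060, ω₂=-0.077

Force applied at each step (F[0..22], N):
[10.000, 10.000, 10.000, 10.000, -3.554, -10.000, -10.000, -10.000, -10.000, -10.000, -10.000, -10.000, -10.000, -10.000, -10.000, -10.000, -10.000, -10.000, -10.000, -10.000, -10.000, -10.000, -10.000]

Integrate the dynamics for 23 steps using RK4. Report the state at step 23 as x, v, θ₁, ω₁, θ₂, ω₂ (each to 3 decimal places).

apply F[0]=+10.000 → step 1: x=-0.001, v=0.045, θ₁=-0.041, ω₁=-0.172, θ₂=-0.062, ω₂=-0.097
apply F[1]=+10.000 → step 2: x=0.002, v=0.228, θ₁=-0.047, ω₁=-0.421, θ₂=-0.064, ω₂=-0.116
apply F[2]=+10.000 → step 3: x=0.008, v=0.413, θ₁=-0.058, ω₁=-0.680, θ₂=-0.066, ω₂=-0.129
apply F[3]=+10.000 → step 4: x=0.018, v=0.599, θ₁=-0.074, ω₁=-0.953, θ₂=-0.069, ω₂=-0.131
apply F[4]=-3.554 → step 5: x=0.030, v=0.548, θ₁=-0.093, ω₁=-0.918, θ₂=-0.071, ω₂=-0.118
apply F[5]=-10.000 → step 6: x=0.039, v=0.387, θ₁=-0.110, ω₁=-0.751, θ₂=-0.074, ω₂=-0.087
apply F[6]=-10.000 → step 7: x=0.045, v=0.229, θ₁=-0.123, ω₁=-0.606, θ₂=-0.075, ω₂=-0.042
apply F[7]=-10.000 → step 8: x=0.048, v=0.073, θ₁=-0.134, ω₁=-0.480, θ₂=-0.075, ω₂=0.017
apply F[8]=-10.000 → step 9: x=0.048, v=-0.081, θ₁=-0.142, ω₁=-0.369, θ₂=-0.074, ω₂=0.086
apply F[9]=-10.000 → step 10: x=0.045, v=-0.234, θ₁=-0.149, ω₁=-0.272, θ₂=-0.072, ω₂=0.167
apply F[10]=-10.000 → step 11: x=0.039, v=-0.386, θ₁=-0.153, ω₁=-0.186, θ₂=-0.067, ω₂=0.256
apply F[11]=-10.000 → step 12: x=0.030, v=-0.538, θ₁=-0.156, ω₁=-0.110, θ₂=-0.061, ω₂=0.356
apply F[12]=-10.000 → step 13: x=0.017, v=-0.689, θ₁=-0.158, ω₁=-0.043, θ₂=-0.053, ω₂=0.464
apply F[13]=-10.000 → step 14: x=0.002, v=-0.841, θ₁=-0.158, ω₁=0.015, θ₂=-0.043, ω₂=0.582
apply F[14]=-10.000 → step 15: x=-0.016, v=-0.993, θ₁=-0.157, ω₁=0.065, θ₂=-0.030, ω₂=0.710
apply F[15]=-10.000 → step 16: x=-0.038, v=-1.145, θ₁=-0.155, ω₁=0.108, θ₂=-0.014, ω₂=0.848
apply F[16]=-10.000 → step 17: x=-0.062, v=-1.299, θ₁=-0.153, ω₁=0.145, θ₂=0.004, ω₂=0.997
apply F[17]=-10.000 → step 18: x=-0.090, v=-1.454, θ₁=-0.150, ω₁=0.177, θ₂=0.026, ω₂=1.156
apply F[18]=-10.000 → step 19: x=-0.120, v=-1.611, θ₁=-0.146, ω₁=0.204, θ₂=0.051, ω₂=1.326
apply F[19]=-10.000 → step 20: x=-0.154, v=-1.769, θ₁=-0.142, ω₁=0.229, θ₂=0.079, ω₂=1.506
apply F[20]=-10.000 → step 21: x=-0.191, v=-1.929, θ₁=-0.137, ω₁=0.256, θ₂=0.111, ω₂=1.693
apply F[21]=-10.000 → step 22: x=-0.231, v=-2.091, θ₁=-0.131, ω₁=0.289, θ₂=0.147, ω₂=1.885
apply F[22]=-10.000 → step 23: x=-0.275, v=-2.255, θ₁=-0.125, ω₁=0.331, θ₂=0.186, ω₂=2.078

Answer: x=-0.275, v=-2.255, θ₁=-0.125, ω₁=0.331, θ₂=0.186, ω₂=2.078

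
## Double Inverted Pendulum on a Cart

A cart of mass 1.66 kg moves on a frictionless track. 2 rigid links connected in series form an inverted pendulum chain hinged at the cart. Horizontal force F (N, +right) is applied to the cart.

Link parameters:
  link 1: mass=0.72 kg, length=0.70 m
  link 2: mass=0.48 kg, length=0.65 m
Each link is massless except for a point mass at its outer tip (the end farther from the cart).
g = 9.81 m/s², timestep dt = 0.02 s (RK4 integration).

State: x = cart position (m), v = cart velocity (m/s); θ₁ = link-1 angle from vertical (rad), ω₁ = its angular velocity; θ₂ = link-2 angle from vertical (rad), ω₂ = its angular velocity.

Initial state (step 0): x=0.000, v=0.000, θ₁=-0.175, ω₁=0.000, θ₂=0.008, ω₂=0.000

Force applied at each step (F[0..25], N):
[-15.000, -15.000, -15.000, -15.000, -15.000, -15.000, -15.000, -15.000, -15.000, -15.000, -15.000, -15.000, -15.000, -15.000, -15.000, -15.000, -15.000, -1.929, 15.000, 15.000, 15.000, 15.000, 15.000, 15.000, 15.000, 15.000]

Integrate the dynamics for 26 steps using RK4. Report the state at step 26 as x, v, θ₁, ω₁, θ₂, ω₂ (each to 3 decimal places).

Answer: x=-0.897, v=-1.648, θ₁=0.992, ω₁=3.902, θ₂=0.388, ω₂=0.635

Derivation:
apply F[0]=-15.000 → step 1: x=-0.002, v=-0.154, θ₁=-0.174, ω₁=0.131, θ₂=0.009, ω₂=0.100
apply F[1]=-15.000 → step 2: x=-0.006, v=-0.308, θ₁=-0.170, ω₁=0.264, θ₂=0.012, ω₂=0.200
apply F[2]=-15.000 → step 3: x=-0.014, v=-0.463, θ₁=-0.163, ω₁=0.400, θ₂=0.017, ω₂=0.298
apply F[3]=-15.000 → step 4: x=-0.025, v=-0.620, θ₁=-0.154, ω₁=0.542, θ₂=0.024, ω₂=0.394
apply F[4]=-15.000 → step 5: x=-0.039, v=-0.779, θ₁=-0.141, ω₁=0.691, θ₂=0.033, ω₂=0.487
apply F[5]=-15.000 → step 6: x=-0.056, v=-0.940, θ₁=-0.126, ω₁=0.850, θ₂=0.043, ω₂=0.576
apply F[6]=-15.000 → step 7: x=-0.076, v=-1.104, θ₁=-0.107, ω₁=1.020, θ₂=0.056, ω₂=0.659
apply F[7]=-15.000 → step 8: x=-0.100, v=-1.271, θ₁=-0.085, ω₁=1.204, θ₂=0.070, ω₂=0.736
apply F[8]=-15.000 → step 9: x=-0.127, v=-1.443, θ₁=-0.059, ω₁=1.403, θ₂=0.085, ω₂=0.804
apply F[9]=-15.000 → step 10: x=-0.158, v=-1.618, θ₁=-0.029, ω₁=1.620, θ₂=0.102, ω₂=0.862
apply F[10]=-15.000 → step 11: x=-0.192, v=-1.798, θ₁=0.006, ω₁=1.857, θ₂=0.120, ω₂=0.910
apply F[11]=-15.000 → step 12: x=-0.230, v=-1.981, θ₁=0.046, ω₁=2.113, θ₂=0.138, ω₂=0.944
apply F[12]=-15.000 → step 13: x=-0.271, v=-2.167, θ₁=0.091, ω₁=2.389, θ₂=0.157, ω₂=0.966
apply F[13]=-15.000 → step 14: x=-0.316, v=-2.354, θ₁=0.141, ω₁=2.683, θ₂=0.177, ω₂=0.977
apply F[14]=-15.000 → step 15: x=-0.365, v=-2.540, θ₁=0.198, ω₁=2.992, θ₂=0.196, ω₂=0.979
apply F[15]=-15.000 → step 16: x=-0.418, v=-2.721, θ₁=0.261, ω₁=3.308, θ₂=0.216, ω₂=0.979
apply F[16]=-15.000 → step 17: x=-0.474, v=-2.894, θ₁=0.330, ω₁=3.623, θ₂=0.235, ω₂=0.986
apply F[17]=-1.929 → step 18: x=-0.532, v=-2.913, θ₁=0.404, ω₁=3.745, θ₂=0.255, ω₂=0.992
apply F[18]=+15.000 → step 19: x=-0.589, v=-2.748, θ₁=0.478, ω₁=3.658, θ₂=0.275, ω₂=0.969
apply F[19]=+15.000 → step 20: x=-0.642, v=-2.588, θ₁=0.550, ω₁=3.608, θ₂=0.294, ω₂=0.935
apply F[20]=+15.000 → step 21: x=-0.692, v=-2.431, θ₁=0.622, ω₁=3.591, θ₂=0.312, ω₂=0.891
apply F[21]=+15.000 → step 22: x=-0.739, v=-2.277, θ₁=0.694, ω₁=3.604, θ₂=0.329, ω₂=0.840
apply F[22]=+15.000 → step 23: x=-0.783, v=-2.124, θ₁=0.767, ω₁=3.645, θ₂=0.346, ω₂=0.785
apply F[23]=+15.000 → step 24: x=-0.824, v=-1.969, θ₁=0.840, ω₁=3.710, θ₂=0.361, ω₂=0.730
apply F[24]=+15.000 → step 25: x=-0.862, v=-1.811, θ₁=0.915, ω₁=3.796, θ₂=0.375, ω₂=0.678
apply F[25]=+15.000 → step 26: x=-0.897, v=-1.648, θ₁=0.992, ω₁=3.902, θ₂=0.388, ω₂=0.635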